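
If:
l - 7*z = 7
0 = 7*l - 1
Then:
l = 1/7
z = -48/49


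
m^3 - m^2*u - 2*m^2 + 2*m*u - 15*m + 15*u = (m - 5)*(m + 3)*(m - u)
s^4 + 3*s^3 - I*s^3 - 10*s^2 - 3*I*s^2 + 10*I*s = s*(s - 2)*(s + 5)*(s - I)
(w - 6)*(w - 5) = w^2 - 11*w + 30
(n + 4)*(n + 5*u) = n^2 + 5*n*u + 4*n + 20*u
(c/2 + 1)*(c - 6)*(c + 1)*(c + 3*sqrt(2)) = c^4/2 - 3*c^3/2 + 3*sqrt(2)*c^3/2 - 8*c^2 - 9*sqrt(2)*c^2/2 - 24*sqrt(2)*c - 6*c - 18*sqrt(2)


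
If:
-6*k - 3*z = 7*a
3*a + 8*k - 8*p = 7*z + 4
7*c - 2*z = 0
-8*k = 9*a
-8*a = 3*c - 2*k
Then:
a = 0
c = 0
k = 0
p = -1/2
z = 0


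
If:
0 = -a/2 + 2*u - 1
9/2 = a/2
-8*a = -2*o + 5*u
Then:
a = 9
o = 343/8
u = 11/4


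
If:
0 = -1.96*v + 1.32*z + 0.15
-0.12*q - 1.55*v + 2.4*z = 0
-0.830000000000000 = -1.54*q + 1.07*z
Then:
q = 0.64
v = 0.17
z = 0.14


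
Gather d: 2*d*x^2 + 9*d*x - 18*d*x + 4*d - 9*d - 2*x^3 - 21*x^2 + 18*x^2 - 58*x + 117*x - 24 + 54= d*(2*x^2 - 9*x - 5) - 2*x^3 - 3*x^2 + 59*x + 30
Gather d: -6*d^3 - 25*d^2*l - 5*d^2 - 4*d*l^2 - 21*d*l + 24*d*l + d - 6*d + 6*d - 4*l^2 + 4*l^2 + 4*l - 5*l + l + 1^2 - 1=-6*d^3 + d^2*(-25*l - 5) + d*(-4*l^2 + 3*l + 1)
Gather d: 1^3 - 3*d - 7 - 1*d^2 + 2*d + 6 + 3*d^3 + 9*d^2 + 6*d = 3*d^3 + 8*d^2 + 5*d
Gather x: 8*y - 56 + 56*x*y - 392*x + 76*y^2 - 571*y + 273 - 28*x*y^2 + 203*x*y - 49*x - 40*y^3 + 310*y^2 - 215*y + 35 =x*(-28*y^2 + 259*y - 441) - 40*y^3 + 386*y^2 - 778*y + 252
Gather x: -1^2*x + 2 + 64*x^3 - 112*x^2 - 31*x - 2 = 64*x^3 - 112*x^2 - 32*x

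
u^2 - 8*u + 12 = (u - 6)*(u - 2)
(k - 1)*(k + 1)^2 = k^3 + k^2 - k - 1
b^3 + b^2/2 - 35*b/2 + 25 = (b - 5/2)*(b - 2)*(b + 5)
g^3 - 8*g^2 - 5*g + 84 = (g - 7)*(g - 4)*(g + 3)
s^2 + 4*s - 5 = (s - 1)*(s + 5)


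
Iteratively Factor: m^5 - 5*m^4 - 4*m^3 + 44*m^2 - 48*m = (m + 3)*(m^4 - 8*m^3 + 20*m^2 - 16*m) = (m - 2)*(m + 3)*(m^3 - 6*m^2 + 8*m) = m*(m - 2)*(m + 3)*(m^2 - 6*m + 8) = m*(m - 4)*(m - 2)*(m + 3)*(m - 2)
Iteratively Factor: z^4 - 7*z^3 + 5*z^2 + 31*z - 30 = (z - 1)*(z^3 - 6*z^2 - z + 30) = (z - 1)*(z + 2)*(z^2 - 8*z + 15) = (z - 5)*(z - 1)*(z + 2)*(z - 3)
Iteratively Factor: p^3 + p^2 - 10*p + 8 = (p + 4)*(p^2 - 3*p + 2) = (p - 1)*(p + 4)*(p - 2)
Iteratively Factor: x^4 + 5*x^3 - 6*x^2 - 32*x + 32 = (x + 4)*(x^3 + x^2 - 10*x + 8) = (x - 2)*(x + 4)*(x^2 + 3*x - 4) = (x - 2)*(x + 4)^2*(x - 1)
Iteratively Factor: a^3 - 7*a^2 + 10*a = (a - 5)*(a^2 - 2*a) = (a - 5)*(a - 2)*(a)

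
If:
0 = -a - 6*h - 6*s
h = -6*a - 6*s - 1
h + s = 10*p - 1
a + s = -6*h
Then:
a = -6/35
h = 1/35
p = 18/175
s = 0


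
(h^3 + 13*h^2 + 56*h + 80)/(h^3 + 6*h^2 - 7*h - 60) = (h + 4)/(h - 3)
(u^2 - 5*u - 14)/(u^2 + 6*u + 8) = (u - 7)/(u + 4)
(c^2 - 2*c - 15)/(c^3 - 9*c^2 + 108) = (c - 5)/(c^2 - 12*c + 36)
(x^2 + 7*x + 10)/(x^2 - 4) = (x + 5)/(x - 2)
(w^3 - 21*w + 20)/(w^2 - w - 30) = (w^2 - 5*w + 4)/(w - 6)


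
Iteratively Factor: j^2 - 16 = (j + 4)*(j - 4)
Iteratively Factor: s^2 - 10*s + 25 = (s - 5)*(s - 5)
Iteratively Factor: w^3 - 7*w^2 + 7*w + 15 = (w + 1)*(w^2 - 8*w + 15) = (w - 3)*(w + 1)*(w - 5)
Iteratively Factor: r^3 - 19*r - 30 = (r - 5)*(r^2 + 5*r + 6) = (r - 5)*(r + 3)*(r + 2)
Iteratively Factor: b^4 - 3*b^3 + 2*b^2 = (b - 1)*(b^3 - 2*b^2) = (b - 2)*(b - 1)*(b^2) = b*(b - 2)*(b - 1)*(b)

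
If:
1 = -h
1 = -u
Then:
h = -1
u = -1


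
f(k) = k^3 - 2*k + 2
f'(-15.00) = 673.00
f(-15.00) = -3343.00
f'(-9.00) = 241.00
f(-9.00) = -709.00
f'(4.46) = 57.67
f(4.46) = 81.80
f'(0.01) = -2.00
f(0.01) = 1.98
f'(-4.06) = 47.45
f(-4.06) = -56.80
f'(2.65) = 19.07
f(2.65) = 15.31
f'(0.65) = -0.73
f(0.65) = 0.97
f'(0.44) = -1.42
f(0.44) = 1.21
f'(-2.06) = 10.73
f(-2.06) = -2.62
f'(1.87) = 8.49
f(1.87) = 4.80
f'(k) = 3*k^2 - 2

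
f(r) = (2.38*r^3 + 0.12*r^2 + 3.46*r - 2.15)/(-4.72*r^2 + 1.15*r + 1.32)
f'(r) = (9.44*r - 1.15)*(2.38*r^3 + 0.12*r^2 + 3.46*r - 2.15)/(-4.72*r^2 + 1.15*r + 1.32)^2 + (7.14*r^2 + 0.24*r + 3.46)/(-4.72*r^2 + 1.15*r + 1.32) = (-11.2336*r^4 + 5.474*r^3 + 25.894*r^2 - 19.9792*r + 7.0397)/(22.2784*r^4 - 10.856*r^3 - 11.1383*r^2 + 3.036*r + 1.7424)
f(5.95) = -3.30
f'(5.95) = -0.48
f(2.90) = -1.91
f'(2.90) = -0.40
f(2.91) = -1.91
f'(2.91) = -0.40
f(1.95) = -1.58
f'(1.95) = -0.27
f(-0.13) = -2.39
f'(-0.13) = 8.46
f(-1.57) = 1.36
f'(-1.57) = 0.09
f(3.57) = -2.19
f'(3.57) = -0.44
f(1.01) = -1.68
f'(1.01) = 1.33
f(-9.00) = 4.49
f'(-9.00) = -0.49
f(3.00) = -1.95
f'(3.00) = -0.41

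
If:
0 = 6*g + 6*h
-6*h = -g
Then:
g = 0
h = 0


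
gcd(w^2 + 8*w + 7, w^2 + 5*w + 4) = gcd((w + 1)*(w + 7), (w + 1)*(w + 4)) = w + 1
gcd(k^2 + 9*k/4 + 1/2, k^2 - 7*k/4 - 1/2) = k + 1/4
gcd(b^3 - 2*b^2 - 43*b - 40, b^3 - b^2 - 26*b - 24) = b + 1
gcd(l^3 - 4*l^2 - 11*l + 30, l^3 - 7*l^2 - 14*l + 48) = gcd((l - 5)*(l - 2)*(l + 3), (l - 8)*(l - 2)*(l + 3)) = l^2 + l - 6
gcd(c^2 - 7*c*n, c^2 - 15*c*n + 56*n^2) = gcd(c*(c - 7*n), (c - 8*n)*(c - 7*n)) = c - 7*n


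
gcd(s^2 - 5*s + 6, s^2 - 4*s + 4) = s - 2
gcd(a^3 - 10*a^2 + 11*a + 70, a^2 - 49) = a - 7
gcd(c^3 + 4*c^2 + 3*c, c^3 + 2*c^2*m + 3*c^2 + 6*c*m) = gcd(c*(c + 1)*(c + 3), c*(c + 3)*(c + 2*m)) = c^2 + 3*c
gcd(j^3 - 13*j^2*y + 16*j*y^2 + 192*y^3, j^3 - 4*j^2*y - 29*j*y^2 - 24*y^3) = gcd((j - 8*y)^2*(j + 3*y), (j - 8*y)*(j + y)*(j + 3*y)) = -j^2 + 5*j*y + 24*y^2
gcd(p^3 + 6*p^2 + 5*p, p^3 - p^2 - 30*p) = p^2 + 5*p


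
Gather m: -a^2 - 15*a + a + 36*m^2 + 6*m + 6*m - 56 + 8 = -a^2 - 14*a + 36*m^2 + 12*m - 48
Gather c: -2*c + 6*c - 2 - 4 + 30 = 4*c + 24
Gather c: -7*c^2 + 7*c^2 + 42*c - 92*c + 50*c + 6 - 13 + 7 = 0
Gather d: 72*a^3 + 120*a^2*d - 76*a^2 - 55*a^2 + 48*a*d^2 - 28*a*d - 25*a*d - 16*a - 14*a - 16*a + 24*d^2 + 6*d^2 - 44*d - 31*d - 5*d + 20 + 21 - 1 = 72*a^3 - 131*a^2 - 46*a + d^2*(48*a + 30) + d*(120*a^2 - 53*a - 80) + 40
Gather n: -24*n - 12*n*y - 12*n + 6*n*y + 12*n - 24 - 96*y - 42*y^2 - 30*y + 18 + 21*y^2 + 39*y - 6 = n*(-6*y - 24) - 21*y^2 - 87*y - 12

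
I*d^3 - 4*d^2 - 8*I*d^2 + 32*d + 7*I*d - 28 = (d - 7)*(d + 4*I)*(I*d - I)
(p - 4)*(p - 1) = p^2 - 5*p + 4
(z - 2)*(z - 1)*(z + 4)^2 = z^4 + 5*z^3 - 6*z^2 - 32*z + 32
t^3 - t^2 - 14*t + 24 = (t - 3)*(t - 2)*(t + 4)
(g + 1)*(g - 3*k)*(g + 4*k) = g^3 + g^2*k + g^2 - 12*g*k^2 + g*k - 12*k^2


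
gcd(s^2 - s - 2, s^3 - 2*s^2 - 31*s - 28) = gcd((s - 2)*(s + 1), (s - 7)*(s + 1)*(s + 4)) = s + 1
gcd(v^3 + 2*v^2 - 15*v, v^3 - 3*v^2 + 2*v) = v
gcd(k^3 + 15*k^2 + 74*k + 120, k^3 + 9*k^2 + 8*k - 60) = k^2 + 11*k + 30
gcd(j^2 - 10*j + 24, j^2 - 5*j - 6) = j - 6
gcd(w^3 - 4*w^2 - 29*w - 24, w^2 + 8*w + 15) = w + 3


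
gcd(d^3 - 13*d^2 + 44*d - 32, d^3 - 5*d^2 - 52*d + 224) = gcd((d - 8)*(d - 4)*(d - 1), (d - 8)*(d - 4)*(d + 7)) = d^2 - 12*d + 32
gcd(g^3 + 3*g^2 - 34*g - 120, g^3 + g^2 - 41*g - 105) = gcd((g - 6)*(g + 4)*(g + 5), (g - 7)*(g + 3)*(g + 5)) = g + 5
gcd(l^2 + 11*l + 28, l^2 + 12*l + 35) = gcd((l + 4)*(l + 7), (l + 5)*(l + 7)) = l + 7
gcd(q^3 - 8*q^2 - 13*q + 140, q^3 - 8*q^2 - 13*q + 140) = q^3 - 8*q^2 - 13*q + 140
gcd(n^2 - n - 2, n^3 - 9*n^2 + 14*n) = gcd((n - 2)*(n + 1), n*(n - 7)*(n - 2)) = n - 2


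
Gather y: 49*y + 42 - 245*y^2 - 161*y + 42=-245*y^2 - 112*y + 84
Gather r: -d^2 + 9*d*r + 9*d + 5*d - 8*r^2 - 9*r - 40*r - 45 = -d^2 + 14*d - 8*r^2 + r*(9*d - 49) - 45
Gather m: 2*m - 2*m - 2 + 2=0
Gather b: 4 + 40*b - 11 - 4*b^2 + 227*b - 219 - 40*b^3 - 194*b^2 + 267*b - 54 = -40*b^3 - 198*b^2 + 534*b - 280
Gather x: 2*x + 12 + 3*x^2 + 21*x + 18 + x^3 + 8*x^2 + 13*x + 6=x^3 + 11*x^2 + 36*x + 36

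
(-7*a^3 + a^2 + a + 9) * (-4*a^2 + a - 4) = 28*a^5 - 11*a^4 + 25*a^3 - 39*a^2 + 5*a - 36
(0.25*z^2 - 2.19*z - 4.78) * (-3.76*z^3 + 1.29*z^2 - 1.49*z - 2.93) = -0.94*z^5 + 8.5569*z^4 + 14.7752*z^3 - 3.6356*z^2 + 13.5389*z + 14.0054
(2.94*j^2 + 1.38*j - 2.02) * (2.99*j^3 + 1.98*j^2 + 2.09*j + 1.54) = 8.7906*j^5 + 9.9474*j^4 + 2.8372*j^3 + 3.4122*j^2 - 2.0966*j - 3.1108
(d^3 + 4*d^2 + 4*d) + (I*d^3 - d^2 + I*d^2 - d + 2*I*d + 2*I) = d^3 + I*d^3 + 3*d^2 + I*d^2 + 3*d + 2*I*d + 2*I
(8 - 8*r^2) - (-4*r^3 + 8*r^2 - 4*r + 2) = 4*r^3 - 16*r^2 + 4*r + 6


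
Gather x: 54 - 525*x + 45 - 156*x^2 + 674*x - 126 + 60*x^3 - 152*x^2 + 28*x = 60*x^3 - 308*x^2 + 177*x - 27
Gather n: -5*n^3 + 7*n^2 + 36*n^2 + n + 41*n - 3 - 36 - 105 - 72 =-5*n^3 + 43*n^2 + 42*n - 216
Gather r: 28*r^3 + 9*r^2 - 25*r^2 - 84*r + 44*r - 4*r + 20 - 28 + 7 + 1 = 28*r^3 - 16*r^2 - 44*r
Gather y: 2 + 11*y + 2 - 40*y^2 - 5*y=-40*y^2 + 6*y + 4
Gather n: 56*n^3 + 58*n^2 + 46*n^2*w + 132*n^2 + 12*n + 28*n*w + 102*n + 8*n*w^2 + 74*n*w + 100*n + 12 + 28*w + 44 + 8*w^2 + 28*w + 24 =56*n^3 + n^2*(46*w + 190) + n*(8*w^2 + 102*w + 214) + 8*w^2 + 56*w + 80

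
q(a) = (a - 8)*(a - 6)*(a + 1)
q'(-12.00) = 778.00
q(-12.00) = -3960.00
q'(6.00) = -14.00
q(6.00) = 0.00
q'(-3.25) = 150.19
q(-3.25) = -234.14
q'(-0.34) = 43.19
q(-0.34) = 34.90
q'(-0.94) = 61.09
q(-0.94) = 3.72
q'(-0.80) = 56.72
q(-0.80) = 11.97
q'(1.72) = -1.84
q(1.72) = 73.11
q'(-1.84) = 92.00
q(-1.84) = -64.80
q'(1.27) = 5.82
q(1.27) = 72.26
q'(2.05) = -6.69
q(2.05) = 71.68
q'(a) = (a - 8)*(a - 6) + (a - 8)*(a + 1) + (a - 6)*(a + 1)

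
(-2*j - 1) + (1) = -2*j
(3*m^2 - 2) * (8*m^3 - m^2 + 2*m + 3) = 24*m^5 - 3*m^4 - 10*m^3 + 11*m^2 - 4*m - 6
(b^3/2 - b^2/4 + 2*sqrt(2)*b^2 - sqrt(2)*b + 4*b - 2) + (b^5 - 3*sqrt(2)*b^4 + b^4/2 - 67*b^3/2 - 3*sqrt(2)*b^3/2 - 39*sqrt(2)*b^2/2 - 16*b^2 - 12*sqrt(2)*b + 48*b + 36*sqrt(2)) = b^5 - 3*sqrt(2)*b^4 + b^4/2 - 33*b^3 - 3*sqrt(2)*b^3/2 - 35*sqrt(2)*b^2/2 - 65*b^2/4 - 13*sqrt(2)*b + 52*b - 2 + 36*sqrt(2)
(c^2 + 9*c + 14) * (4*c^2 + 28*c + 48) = 4*c^4 + 64*c^3 + 356*c^2 + 824*c + 672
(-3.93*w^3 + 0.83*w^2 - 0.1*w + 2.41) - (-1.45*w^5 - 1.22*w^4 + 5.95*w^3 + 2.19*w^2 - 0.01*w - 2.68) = 1.45*w^5 + 1.22*w^4 - 9.88*w^3 - 1.36*w^2 - 0.09*w + 5.09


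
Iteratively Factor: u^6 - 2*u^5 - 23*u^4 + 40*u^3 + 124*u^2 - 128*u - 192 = (u - 2)*(u^5 - 23*u^3 - 6*u^2 + 112*u + 96) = (u - 3)*(u - 2)*(u^4 + 3*u^3 - 14*u^2 - 48*u - 32) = (u - 3)*(u - 2)*(u + 2)*(u^3 + u^2 - 16*u - 16) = (u - 3)*(u - 2)*(u + 1)*(u + 2)*(u^2 - 16) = (u - 4)*(u - 3)*(u - 2)*(u + 1)*(u + 2)*(u + 4)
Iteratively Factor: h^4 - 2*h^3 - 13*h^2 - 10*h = (h - 5)*(h^3 + 3*h^2 + 2*h) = (h - 5)*(h + 1)*(h^2 + 2*h) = h*(h - 5)*(h + 1)*(h + 2)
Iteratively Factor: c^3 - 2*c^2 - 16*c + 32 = (c - 2)*(c^2 - 16) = (c - 2)*(c + 4)*(c - 4)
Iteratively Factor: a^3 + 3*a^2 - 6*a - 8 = (a + 4)*(a^2 - a - 2) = (a + 1)*(a + 4)*(a - 2)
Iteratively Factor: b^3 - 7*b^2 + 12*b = (b - 3)*(b^2 - 4*b) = (b - 4)*(b - 3)*(b)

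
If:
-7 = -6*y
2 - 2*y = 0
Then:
No Solution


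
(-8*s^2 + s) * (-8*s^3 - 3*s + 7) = 64*s^5 - 8*s^4 + 24*s^3 - 59*s^2 + 7*s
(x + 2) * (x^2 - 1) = x^3 + 2*x^2 - x - 2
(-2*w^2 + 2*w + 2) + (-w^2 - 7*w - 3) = -3*w^2 - 5*w - 1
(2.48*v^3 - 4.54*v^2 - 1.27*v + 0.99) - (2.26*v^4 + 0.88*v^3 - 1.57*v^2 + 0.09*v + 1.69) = -2.26*v^4 + 1.6*v^3 - 2.97*v^2 - 1.36*v - 0.7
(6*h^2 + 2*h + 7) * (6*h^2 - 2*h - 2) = 36*h^4 + 26*h^2 - 18*h - 14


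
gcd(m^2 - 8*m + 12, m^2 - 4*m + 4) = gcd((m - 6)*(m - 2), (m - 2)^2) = m - 2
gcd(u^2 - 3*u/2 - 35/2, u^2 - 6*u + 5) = u - 5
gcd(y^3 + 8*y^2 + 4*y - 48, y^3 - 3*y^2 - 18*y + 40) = y^2 + 2*y - 8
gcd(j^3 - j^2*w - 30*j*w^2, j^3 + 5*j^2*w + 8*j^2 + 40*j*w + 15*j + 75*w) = j + 5*w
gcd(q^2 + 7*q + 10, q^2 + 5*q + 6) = q + 2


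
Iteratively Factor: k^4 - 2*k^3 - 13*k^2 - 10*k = (k + 1)*(k^3 - 3*k^2 - 10*k) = (k + 1)*(k + 2)*(k^2 - 5*k) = (k - 5)*(k + 1)*(k + 2)*(k)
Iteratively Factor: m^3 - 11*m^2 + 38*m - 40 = (m - 5)*(m^2 - 6*m + 8) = (m - 5)*(m - 4)*(m - 2)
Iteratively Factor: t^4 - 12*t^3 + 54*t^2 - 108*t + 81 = (t - 3)*(t^3 - 9*t^2 + 27*t - 27) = (t - 3)^2*(t^2 - 6*t + 9) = (t - 3)^3*(t - 3)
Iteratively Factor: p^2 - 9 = (p + 3)*(p - 3)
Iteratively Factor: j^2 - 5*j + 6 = (j - 3)*(j - 2)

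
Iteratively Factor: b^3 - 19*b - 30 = (b - 5)*(b^2 + 5*b + 6) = (b - 5)*(b + 2)*(b + 3)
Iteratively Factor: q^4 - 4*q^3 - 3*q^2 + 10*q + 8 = (q - 2)*(q^3 - 2*q^2 - 7*q - 4) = (q - 2)*(q + 1)*(q^2 - 3*q - 4) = (q - 4)*(q - 2)*(q + 1)*(q + 1)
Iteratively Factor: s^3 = (s)*(s^2) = s^2*(s)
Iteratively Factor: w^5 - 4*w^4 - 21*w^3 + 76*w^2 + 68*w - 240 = (w - 3)*(w^4 - w^3 - 24*w^2 + 4*w + 80) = (w - 3)*(w - 2)*(w^3 + w^2 - 22*w - 40) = (w - 3)*(w - 2)*(w + 4)*(w^2 - 3*w - 10) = (w - 5)*(w - 3)*(w - 2)*(w + 4)*(w + 2)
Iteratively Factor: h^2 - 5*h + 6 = (h - 2)*(h - 3)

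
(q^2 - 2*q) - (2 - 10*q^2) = 11*q^2 - 2*q - 2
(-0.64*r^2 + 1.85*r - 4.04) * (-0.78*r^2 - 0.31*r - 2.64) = 0.4992*r^4 - 1.2446*r^3 + 4.2673*r^2 - 3.6316*r + 10.6656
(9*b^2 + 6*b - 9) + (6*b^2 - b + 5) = 15*b^2 + 5*b - 4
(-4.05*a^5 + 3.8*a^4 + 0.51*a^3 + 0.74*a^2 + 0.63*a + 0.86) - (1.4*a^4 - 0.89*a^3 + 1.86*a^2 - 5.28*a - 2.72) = -4.05*a^5 + 2.4*a^4 + 1.4*a^3 - 1.12*a^2 + 5.91*a + 3.58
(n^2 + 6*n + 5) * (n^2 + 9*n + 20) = n^4 + 15*n^3 + 79*n^2 + 165*n + 100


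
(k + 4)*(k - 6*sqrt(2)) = k^2 - 6*sqrt(2)*k + 4*k - 24*sqrt(2)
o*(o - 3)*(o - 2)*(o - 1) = o^4 - 6*o^3 + 11*o^2 - 6*o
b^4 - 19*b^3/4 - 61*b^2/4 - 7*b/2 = b*(b - 7)*(b + 1/4)*(b + 2)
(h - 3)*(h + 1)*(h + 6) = h^3 + 4*h^2 - 15*h - 18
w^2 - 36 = (w - 6)*(w + 6)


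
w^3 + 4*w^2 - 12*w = w*(w - 2)*(w + 6)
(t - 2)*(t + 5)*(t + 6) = t^3 + 9*t^2 + 8*t - 60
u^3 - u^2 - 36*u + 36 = (u - 6)*(u - 1)*(u + 6)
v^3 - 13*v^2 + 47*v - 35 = (v - 7)*(v - 5)*(v - 1)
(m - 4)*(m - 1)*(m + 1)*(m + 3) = m^4 - m^3 - 13*m^2 + m + 12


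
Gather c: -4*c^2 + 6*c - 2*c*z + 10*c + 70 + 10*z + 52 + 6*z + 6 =-4*c^2 + c*(16 - 2*z) + 16*z + 128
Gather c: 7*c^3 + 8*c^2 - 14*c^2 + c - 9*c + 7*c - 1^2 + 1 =7*c^3 - 6*c^2 - c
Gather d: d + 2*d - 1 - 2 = 3*d - 3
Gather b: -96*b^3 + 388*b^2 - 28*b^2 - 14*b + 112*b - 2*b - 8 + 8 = -96*b^3 + 360*b^2 + 96*b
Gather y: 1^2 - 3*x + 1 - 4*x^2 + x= -4*x^2 - 2*x + 2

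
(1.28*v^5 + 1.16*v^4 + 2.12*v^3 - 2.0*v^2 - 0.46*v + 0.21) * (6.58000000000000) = 8.4224*v^5 + 7.6328*v^4 + 13.9496*v^3 - 13.16*v^2 - 3.0268*v + 1.3818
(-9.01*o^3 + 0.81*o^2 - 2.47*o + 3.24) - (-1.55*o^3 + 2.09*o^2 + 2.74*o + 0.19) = -7.46*o^3 - 1.28*o^2 - 5.21*o + 3.05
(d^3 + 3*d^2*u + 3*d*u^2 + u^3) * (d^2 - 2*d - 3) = d^5 + 3*d^4*u - 2*d^4 + 3*d^3*u^2 - 6*d^3*u - 3*d^3 + d^2*u^3 - 6*d^2*u^2 - 9*d^2*u - 2*d*u^3 - 9*d*u^2 - 3*u^3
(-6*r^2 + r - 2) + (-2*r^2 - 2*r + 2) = -8*r^2 - r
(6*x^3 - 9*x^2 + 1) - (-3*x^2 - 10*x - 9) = 6*x^3 - 6*x^2 + 10*x + 10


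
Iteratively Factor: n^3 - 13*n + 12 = (n + 4)*(n^2 - 4*n + 3) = (n - 1)*(n + 4)*(n - 3)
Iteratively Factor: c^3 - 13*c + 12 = (c - 1)*(c^2 + c - 12) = (c - 3)*(c - 1)*(c + 4)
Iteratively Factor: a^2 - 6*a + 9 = (a - 3)*(a - 3)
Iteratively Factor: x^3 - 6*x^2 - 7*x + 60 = (x + 3)*(x^2 - 9*x + 20) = (x - 4)*(x + 3)*(x - 5)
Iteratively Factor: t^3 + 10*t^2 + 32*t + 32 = (t + 4)*(t^2 + 6*t + 8) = (t + 2)*(t + 4)*(t + 4)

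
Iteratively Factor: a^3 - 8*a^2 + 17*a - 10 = (a - 5)*(a^2 - 3*a + 2) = (a - 5)*(a - 1)*(a - 2)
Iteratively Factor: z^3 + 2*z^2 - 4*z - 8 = (z + 2)*(z^2 - 4) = (z + 2)^2*(z - 2)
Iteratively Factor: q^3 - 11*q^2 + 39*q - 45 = (q - 3)*(q^2 - 8*q + 15) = (q - 3)^2*(q - 5)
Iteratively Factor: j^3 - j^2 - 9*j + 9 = (j - 3)*(j^2 + 2*j - 3) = (j - 3)*(j + 3)*(j - 1)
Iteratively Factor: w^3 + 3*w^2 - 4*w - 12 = (w + 2)*(w^2 + w - 6) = (w + 2)*(w + 3)*(w - 2)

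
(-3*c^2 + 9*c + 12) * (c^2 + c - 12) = -3*c^4 + 6*c^3 + 57*c^2 - 96*c - 144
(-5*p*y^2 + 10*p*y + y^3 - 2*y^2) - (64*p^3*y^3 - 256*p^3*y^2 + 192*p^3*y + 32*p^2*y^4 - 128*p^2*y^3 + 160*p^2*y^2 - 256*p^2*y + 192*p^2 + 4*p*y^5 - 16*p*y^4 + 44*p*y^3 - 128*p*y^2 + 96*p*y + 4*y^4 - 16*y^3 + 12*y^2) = -64*p^3*y^3 + 256*p^3*y^2 - 192*p^3*y - 32*p^2*y^4 + 128*p^2*y^3 - 160*p^2*y^2 + 256*p^2*y - 192*p^2 - 4*p*y^5 + 16*p*y^4 - 44*p*y^3 + 123*p*y^2 - 86*p*y - 4*y^4 + 17*y^3 - 14*y^2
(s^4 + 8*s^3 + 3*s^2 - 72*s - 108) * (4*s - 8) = 4*s^5 + 24*s^4 - 52*s^3 - 312*s^2 + 144*s + 864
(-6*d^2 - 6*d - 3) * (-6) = 36*d^2 + 36*d + 18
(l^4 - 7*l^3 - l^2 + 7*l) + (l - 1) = l^4 - 7*l^3 - l^2 + 8*l - 1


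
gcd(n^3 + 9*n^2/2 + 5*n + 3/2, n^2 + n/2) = n + 1/2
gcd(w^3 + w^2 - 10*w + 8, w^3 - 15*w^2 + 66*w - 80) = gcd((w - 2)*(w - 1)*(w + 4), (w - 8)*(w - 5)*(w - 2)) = w - 2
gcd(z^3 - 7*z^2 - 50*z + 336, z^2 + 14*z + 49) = z + 7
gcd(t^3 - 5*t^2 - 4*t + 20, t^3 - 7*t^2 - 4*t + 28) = t^2 - 4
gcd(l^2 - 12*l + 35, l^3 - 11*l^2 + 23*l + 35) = l^2 - 12*l + 35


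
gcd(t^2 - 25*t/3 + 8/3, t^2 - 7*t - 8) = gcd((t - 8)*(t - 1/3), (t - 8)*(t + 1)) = t - 8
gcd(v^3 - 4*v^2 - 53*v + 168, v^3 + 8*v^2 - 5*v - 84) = v^2 + 4*v - 21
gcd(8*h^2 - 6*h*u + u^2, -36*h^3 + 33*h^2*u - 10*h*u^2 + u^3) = -4*h + u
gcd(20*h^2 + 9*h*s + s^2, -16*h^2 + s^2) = 4*h + s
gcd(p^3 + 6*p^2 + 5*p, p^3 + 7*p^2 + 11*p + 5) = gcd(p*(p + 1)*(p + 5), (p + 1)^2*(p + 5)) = p^2 + 6*p + 5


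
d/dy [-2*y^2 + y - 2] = 1 - 4*y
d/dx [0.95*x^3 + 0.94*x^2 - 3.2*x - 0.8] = 2.85*x^2 + 1.88*x - 3.2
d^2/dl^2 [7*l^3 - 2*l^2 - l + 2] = 42*l - 4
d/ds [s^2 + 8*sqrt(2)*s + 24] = 2*s + 8*sqrt(2)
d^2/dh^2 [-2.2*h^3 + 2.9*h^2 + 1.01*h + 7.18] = 5.8 - 13.2*h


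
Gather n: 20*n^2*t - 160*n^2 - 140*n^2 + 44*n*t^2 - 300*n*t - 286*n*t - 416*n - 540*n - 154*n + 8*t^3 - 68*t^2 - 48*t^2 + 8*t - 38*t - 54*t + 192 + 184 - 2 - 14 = n^2*(20*t - 300) + n*(44*t^2 - 586*t - 1110) + 8*t^3 - 116*t^2 - 84*t + 360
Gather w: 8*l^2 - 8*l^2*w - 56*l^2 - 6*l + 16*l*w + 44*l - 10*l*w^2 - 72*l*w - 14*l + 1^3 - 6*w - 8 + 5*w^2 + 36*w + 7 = -48*l^2 + 24*l + w^2*(5 - 10*l) + w*(-8*l^2 - 56*l + 30)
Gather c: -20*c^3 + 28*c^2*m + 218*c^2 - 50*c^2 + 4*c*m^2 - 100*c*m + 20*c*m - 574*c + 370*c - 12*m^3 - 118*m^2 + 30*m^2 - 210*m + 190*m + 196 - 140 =-20*c^3 + c^2*(28*m + 168) + c*(4*m^2 - 80*m - 204) - 12*m^3 - 88*m^2 - 20*m + 56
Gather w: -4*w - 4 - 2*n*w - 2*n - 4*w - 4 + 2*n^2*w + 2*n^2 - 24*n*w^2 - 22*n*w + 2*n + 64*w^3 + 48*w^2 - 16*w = 2*n^2 + 64*w^3 + w^2*(48 - 24*n) + w*(2*n^2 - 24*n - 24) - 8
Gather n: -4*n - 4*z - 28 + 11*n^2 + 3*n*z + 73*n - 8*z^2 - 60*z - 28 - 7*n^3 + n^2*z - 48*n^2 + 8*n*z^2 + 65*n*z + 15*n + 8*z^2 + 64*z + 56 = -7*n^3 + n^2*(z - 37) + n*(8*z^2 + 68*z + 84)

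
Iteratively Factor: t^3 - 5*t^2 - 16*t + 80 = (t + 4)*(t^2 - 9*t + 20) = (t - 4)*(t + 4)*(t - 5)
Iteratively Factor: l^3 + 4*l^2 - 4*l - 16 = (l - 2)*(l^2 + 6*l + 8) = (l - 2)*(l + 4)*(l + 2)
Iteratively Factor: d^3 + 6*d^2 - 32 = (d - 2)*(d^2 + 8*d + 16) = (d - 2)*(d + 4)*(d + 4)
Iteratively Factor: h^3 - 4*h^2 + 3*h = (h)*(h^2 - 4*h + 3) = h*(h - 3)*(h - 1)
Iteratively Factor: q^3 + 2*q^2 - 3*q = (q - 1)*(q^2 + 3*q) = q*(q - 1)*(q + 3)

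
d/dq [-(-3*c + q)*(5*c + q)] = -2*c - 2*q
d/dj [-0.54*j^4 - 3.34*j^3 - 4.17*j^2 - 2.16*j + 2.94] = -2.16*j^3 - 10.02*j^2 - 8.34*j - 2.16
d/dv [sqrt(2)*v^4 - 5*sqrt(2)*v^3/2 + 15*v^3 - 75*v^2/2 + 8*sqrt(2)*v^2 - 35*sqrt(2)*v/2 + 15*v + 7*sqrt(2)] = 4*sqrt(2)*v^3 - 15*sqrt(2)*v^2/2 + 45*v^2 - 75*v + 16*sqrt(2)*v - 35*sqrt(2)/2 + 15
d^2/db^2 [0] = 0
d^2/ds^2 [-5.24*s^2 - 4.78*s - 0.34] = -10.4800000000000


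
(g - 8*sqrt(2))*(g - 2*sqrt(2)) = g^2 - 10*sqrt(2)*g + 32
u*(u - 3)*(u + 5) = u^3 + 2*u^2 - 15*u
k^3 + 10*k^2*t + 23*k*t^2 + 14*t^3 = (k + t)*(k + 2*t)*(k + 7*t)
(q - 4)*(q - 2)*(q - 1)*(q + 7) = q^4 - 35*q^2 + 90*q - 56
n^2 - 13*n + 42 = (n - 7)*(n - 6)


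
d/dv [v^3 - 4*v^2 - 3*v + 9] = 3*v^2 - 8*v - 3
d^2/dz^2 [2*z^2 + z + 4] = 4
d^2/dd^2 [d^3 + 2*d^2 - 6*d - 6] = 6*d + 4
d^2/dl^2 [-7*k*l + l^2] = 2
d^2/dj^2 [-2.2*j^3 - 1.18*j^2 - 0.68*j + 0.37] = -13.2*j - 2.36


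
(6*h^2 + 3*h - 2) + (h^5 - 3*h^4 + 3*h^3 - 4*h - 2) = h^5 - 3*h^4 + 3*h^3 + 6*h^2 - h - 4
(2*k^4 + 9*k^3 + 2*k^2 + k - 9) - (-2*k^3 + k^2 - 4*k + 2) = 2*k^4 + 11*k^3 + k^2 + 5*k - 11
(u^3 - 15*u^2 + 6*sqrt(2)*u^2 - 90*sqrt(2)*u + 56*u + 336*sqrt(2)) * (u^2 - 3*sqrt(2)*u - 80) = u^5 - 15*u^4 + 3*sqrt(2)*u^4 - 45*sqrt(2)*u^3 - 60*u^3 - 312*sqrt(2)*u^2 + 1740*u^2 - 6496*u + 7200*sqrt(2)*u - 26880*sqrt(2)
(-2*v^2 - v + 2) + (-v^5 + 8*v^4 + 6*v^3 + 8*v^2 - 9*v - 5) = -v^5 + 8*v^4 + 6*v^3 + 6*v^2 - 10*v - 3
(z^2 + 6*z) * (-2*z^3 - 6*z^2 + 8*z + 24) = -2*z^5 - 18*z^4 - 28*z^3 + 72*z^2 + 144*z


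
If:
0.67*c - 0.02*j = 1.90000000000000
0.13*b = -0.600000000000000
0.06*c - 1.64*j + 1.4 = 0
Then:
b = -4.62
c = 2.86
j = 0.96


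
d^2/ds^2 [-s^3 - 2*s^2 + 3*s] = -6*s - 4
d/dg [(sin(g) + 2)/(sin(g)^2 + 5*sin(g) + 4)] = (-4*sin(g) + cos(g)^2 - 7)*cos(g)/(sin(g)^2 + 5*sin(g) + 4)^2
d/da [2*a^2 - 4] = 4*a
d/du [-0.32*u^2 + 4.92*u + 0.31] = 4.92 - 0.64*u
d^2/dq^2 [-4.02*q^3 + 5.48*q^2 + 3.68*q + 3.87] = 10.96 - 24.12*q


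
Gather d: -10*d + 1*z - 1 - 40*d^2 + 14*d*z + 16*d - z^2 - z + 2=-40*d^2 + d*(14*z + 6) - z^2 + 1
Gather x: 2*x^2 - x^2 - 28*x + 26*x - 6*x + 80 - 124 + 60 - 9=x^2 - 8*x + 7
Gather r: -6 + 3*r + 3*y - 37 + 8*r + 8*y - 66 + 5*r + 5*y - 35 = 16*r + 16*y - 144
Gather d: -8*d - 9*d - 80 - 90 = -17*d - 170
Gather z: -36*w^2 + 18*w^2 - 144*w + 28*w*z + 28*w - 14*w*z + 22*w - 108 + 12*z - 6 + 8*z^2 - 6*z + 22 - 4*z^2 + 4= -18*w^2 - 94*w + 4*z^2 + z*(14*w + 6) - 88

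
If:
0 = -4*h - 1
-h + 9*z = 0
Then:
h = -1/4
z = -1/36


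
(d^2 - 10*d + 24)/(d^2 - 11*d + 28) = (d - 6)/(d - 7)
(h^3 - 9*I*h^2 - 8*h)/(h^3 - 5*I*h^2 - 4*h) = (h - 8*I)/(h - 4*I)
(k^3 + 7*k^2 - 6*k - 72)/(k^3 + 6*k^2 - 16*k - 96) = (k - 3)/(k - 4)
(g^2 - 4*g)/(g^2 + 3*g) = (g - 4)/(g + 3)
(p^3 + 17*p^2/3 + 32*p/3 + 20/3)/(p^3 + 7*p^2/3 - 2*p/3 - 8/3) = (3*p^2 + 11*p + 10)/(3*p^2 + p - 4)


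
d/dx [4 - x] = -1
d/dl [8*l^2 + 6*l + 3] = 16*l + 6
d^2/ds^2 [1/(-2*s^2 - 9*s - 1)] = 2*(4*s^2 + 18*s - (4*s + 9)^2 + 2)/(2*s^2 + 9*s + 1)^3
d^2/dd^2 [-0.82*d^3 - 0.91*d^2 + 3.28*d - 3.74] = -4.92*d - 1.82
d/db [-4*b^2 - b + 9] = -8*b - 1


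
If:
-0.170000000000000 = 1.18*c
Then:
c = -0.14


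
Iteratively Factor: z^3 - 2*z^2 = (z)*(z^2 - 2*z) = z^2*(z - 2)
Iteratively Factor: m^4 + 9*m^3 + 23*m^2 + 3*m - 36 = (m + 3)*(m^3 + 6*m^2 + 5*m - 12) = (m + 3)*(m + 4)*(m^2 + 2*m - 3) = (m + 3)^2*(m + 4)*(m - 1)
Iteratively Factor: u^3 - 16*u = (u)*(u^2 - 16) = u*(u - 4)*(u + 4)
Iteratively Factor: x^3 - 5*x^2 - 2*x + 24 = (x + 2)*(x^2 - 7*x + 12) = (x - 4)*(x + 2)*(x - 3)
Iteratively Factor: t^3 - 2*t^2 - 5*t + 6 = (t + 2)*(t^2 - 4*t + 3) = (t - 3)*(t + 2)*(t - 1)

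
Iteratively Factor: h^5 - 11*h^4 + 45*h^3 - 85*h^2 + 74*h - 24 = (h - 2)*(h^4 - 9*h^3 + 27*h^2 - 31*h + 12) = (h - 2)*(h - 1)*(h^3 - 8*h^2 + 19*h - 12) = (h - 3)*(h - 2)*(h - 1)*(h^2 - 5*h + 4) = (h - 3)*(h - 2)*(h - 1)^2*(h - 4)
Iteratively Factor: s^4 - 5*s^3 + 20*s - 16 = (s - 1)*(s^3 - 4*s^2 - 4*s + 16) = (s - 1)*(s + 2)*(s^2 - 6*s + 8) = (s - 2)*(s - 1)*(s + 2)*(s - 4)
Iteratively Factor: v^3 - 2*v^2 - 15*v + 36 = (v - 3)*(v^2 + v - 12) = (v - 3)*(v + 4)*(v - 3)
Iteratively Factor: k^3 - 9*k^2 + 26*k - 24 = (k - 2)*(k^2 - 7*k + 12) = (k - 4)*(k - 2)*(k - 3)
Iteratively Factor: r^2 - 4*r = (r - 4)*(r)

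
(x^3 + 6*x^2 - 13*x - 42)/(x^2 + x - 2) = (x^2 + 4*x - 21)/(x - 1)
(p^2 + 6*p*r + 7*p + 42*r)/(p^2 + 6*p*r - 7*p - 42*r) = (p + 7)/(p - 7)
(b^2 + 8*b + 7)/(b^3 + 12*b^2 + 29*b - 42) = (b + 1)/(b^2 + 5*b - 6)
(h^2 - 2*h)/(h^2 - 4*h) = (h - 2)/(h - 4)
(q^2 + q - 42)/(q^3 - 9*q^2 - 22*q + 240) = (q + 7)/(q^2 - 3*q - 40)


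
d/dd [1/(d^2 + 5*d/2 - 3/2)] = 2*(-4*d - 5)/(2*d^2 + 5*d - 3)^2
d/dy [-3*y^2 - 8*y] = -6*y - 8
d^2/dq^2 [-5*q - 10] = 0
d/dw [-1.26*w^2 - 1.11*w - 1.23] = -2.52*w - 1.11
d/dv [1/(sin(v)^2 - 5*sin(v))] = (5 - 2*sin(v))*cos(v)/((sin(v) - 5)^2*sin(v)^2)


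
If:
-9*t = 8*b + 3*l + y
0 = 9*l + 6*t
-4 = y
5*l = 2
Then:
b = 41/40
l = 2/5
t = -3/5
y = -4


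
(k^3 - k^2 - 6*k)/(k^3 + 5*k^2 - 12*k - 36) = k/(k + 6)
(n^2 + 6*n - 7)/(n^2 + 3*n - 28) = (n - 1)/(n - 4)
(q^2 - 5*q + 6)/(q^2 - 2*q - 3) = (q - 2)/(q + 1)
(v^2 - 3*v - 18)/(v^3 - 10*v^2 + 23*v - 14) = (v^2 - 3*v - 18)/(v^3 - 10*v^2 + 23*v - 14)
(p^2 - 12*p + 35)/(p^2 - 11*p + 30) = (p - 7)/(p - 6)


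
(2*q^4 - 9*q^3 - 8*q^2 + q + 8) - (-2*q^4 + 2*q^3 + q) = 4*q^4 - 11*q^3 - 8*q^2 + 8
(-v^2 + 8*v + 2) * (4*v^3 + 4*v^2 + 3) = -4*v^5 + 28*v^4 + 40*v^3 + 5*v^2 + 24*v + 6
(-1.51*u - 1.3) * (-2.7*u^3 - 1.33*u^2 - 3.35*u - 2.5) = 4.077*u^4 + 5.5183*u^3 + 6.7875*u^2 + 8.13*u + 3.25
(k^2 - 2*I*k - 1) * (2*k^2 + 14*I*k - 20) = 2*k^4 + 10*I*k^3 + 6*k^2 + 26*I*k + 20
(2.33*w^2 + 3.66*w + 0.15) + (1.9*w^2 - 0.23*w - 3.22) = 4.23*w^2 + 3.43*w - 3.07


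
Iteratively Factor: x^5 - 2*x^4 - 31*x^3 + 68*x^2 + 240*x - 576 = (x - 3)*(x^4 + x^3 - 28*x^2 - 16*x + 192) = (x - 3)*(x + 4)*(x^3 - 3*x^2 - 16*x + 48) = (x - 4)*(x - 3)*(x + 4)*(x^2 + x - 12) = (x - 4)*(x - 3)^2*(x + 4)*(x + 4)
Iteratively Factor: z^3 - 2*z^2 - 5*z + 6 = (z - 1)*(z^2 - z - 6) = (z - 1)*(z + 2)*(z - 3)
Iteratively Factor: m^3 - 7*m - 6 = (m - 3)*(m^2 + 3*m + 2) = (m - 3)*(m + 2)*(m + 1)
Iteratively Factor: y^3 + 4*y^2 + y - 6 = (y + 3)*(y^2 + y - 2) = (y + 2)*(y + 3)*(y - 1)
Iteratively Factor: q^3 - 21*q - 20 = (q + 1)*(q^2 - q - 20) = (q - 5)*(q + 1)*(q + 4)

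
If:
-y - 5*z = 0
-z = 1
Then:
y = 5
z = -1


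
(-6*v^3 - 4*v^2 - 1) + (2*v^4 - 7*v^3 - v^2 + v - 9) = 2*v^4 - 13*v^3 - 5*v^2 + v - 10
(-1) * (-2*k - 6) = 2*k + 6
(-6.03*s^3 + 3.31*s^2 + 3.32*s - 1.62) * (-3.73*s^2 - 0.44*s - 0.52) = 22.4919*s^5 - 9.6931*s^4 - 10.7044*s^3 + 2.8606*s^2 - 1.0136*s + 0.8424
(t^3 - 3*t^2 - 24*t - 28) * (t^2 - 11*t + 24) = t^5 - 14*t^4 + 33*t^3 + 164*t^2 - 268*t - 672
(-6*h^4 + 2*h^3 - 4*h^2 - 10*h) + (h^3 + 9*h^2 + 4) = -6*h^4 + 3*h^3 + 5*h^2 - 10*h + 4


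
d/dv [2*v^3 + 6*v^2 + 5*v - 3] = 6*v^2 + 12*v + 5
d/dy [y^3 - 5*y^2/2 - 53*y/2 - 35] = 3*y^2 - 5*y - 53/2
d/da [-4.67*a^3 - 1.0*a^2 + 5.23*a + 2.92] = -14.01*a^2 - 2.0*a + 5.23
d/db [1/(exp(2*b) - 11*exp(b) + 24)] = (11 - 2*exp(b))*exp(b)/(exp(2*b) - 11*exp(b) + 24)^2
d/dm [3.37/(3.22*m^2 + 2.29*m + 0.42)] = (-21.7028*m - 7.7173)/(3.22*m^2 + 2.29*m + 0.42)^2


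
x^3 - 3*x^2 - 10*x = x*(x - 5)*(x + 2)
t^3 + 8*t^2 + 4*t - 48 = (t - 2)*(t + 4)*(t + 6)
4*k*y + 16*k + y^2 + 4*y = (4*k + y)*(y + 4)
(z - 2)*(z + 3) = z^2 + z - 6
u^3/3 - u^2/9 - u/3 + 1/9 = (u/3 + 1/3)*(u - 1)*(u - 1/3)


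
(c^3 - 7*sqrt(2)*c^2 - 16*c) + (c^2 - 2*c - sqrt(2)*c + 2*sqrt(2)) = c^3 - 7*sqrt(2)*c^2 + c^2 - 18*c - sqrt(2)*c + 2*sqrt(2)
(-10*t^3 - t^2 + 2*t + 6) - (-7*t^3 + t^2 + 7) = -3*t^3 - 2*t^2 + 2*t - 1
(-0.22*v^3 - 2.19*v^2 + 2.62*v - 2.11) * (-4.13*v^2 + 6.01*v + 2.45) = 0.9086*v^5 + 7.7225*v^4 - 24.5215*v^3 + 19.095*v^2 - 6.2621*v - 5.1695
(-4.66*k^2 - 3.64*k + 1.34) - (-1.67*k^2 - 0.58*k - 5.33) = -2.99*k^2 - 3.06*k + 6.67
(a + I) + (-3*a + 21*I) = -2*a + 22*I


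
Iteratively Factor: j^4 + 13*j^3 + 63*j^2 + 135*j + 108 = (j + 4)*(j^3 + 9*j^2 + 27*j + 27) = (j + 3)*(j + 4)*(j^2 + 6*j + 9) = (j + 3)^2*(j + 4)*(j + 3)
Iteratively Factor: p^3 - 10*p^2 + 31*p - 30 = (p - 2)*(p^2 - 8*p + 15) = (p - 3)*(p - 2)*(p - 5)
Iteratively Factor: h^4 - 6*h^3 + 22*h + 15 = (h + 1)*(h^3 - 7*h^2 + 7*h + 15) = (h - 3)*(h + 1)*(h^2 - 4*h - 5) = (h - 3)*(h + 1)^2*(h - 5)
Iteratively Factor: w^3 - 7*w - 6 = (w - 3)*(w^2 + 3*w + 2) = (w - 3)*(w + 2)*(w + 1)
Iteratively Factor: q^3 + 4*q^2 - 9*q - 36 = (q + 3)*(q^2 + q - 12) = (q - 3)*(q + 3)*(q + 4)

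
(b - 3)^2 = b^2 - 6*b + 9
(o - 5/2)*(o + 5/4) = o^2 - 5*o/4 - 25/8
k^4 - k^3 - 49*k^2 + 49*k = k*(k - 7)*(k - 1)*(k + 7)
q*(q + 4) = q^2 + 4*q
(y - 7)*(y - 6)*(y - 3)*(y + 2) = y^4 - 14*y^3 + 49*y^2 + 36*y - 252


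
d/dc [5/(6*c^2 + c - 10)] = 5*(-12*c - 1)/(6*c^2 + c - 10)^2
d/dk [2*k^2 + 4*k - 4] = 4*k + 4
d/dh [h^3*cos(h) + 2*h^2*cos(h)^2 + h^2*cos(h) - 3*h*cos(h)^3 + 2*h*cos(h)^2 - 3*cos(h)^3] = -h^3*sin(h) - h^2*sin(h) - 2*h^2*sin(2*h) + 3*h^2*cos(h) + 9*h*sin(h)*cos(h)^2 - 2*h*sin(2*h) + 4*h*cos(h)^2 + 2*h*cos(h) + 9*sin(h)*cos(h)^2 - 3*cos(h)^3 + 2*cos(h)^2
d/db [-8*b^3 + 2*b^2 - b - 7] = -24*b^2 + 4*b - 1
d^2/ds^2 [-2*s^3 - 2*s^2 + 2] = -12*s - 4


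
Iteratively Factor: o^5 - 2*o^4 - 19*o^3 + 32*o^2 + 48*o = (o - 3)*(o^4 + o^3 - 16*o^2 - 16*o) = (o - 3)*(o + 1)*(o^3 - 16*o) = (o - 4)*(o - 3)*(o + 1)*(o^2 + 4*o) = (o - 4)*(o - 3)*(o + 1)*(o + 4)*(o)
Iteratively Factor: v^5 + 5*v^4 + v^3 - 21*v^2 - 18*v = (v + 1)*(v^4 + 4*v^3 - 3*v^2 - 18*v) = (v + 1)*(v + 3)*(v^3 + v^2 - 6*v) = v*(v + 1)*(v + 3)*(v^2 + v - 6) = v*(v + 1)*(v + 3)^2*(v - 2)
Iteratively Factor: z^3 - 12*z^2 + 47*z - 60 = (z - 5)*(z^2 - 7*z + 12) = (z - 5)*(z - 3)*(z - 4)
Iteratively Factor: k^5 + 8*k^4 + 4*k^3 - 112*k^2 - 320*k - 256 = (k + 4)*(k^4 + 4*k^3 - 12*k^2 - 64*k - 64) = (k + 4)^2*(k^3 - 12*k - 16) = (k - 4)*(k + 4)^2*(k^2 + 4*k + 4) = (k - 4)*(k + 2)*(k + 4)^2*(k + 2)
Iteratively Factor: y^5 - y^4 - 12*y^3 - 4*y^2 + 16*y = (y)*(y^4 - y^3 - 12*y^2 - 4*y + 16) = y*(y + 2)*(y^3 - 3*y^2 - 6*y + 8) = y*(y - 1)*(y + 2)*(y^2 - 2*y - 8) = y*(y - 4)*(y - 1)*(y + 2)*(y + 2)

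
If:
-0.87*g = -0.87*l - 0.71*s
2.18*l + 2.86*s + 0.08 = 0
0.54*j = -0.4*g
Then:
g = -0.495834651481599*s - 0.036697247706422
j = 0.367284927023406*s + 0.0271831464492015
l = -1.31192660550459*s - 0.036697247706422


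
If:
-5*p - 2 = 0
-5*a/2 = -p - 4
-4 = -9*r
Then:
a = 36/25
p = -2/5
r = 4/9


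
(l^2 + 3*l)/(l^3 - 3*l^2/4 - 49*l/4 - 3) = 4*l/(4*l^2 - 15*l - 4)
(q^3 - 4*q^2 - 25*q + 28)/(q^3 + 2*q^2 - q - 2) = (q^2 - 3*q - 28)/(q^2 + 3*q + 2)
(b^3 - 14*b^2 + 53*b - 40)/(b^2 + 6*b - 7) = (b^2 - 13*b + 40)/(b + 7)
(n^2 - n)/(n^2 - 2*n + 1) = n/(n - 1)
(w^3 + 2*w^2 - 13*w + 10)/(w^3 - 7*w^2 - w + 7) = (w^2 + 3*w - 10)/(w^2 - 6*w - 7)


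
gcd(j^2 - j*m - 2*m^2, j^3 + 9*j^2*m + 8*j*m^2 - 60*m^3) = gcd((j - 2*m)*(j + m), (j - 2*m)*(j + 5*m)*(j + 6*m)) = j - 2*m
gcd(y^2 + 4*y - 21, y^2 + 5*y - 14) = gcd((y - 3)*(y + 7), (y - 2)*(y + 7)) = y + 7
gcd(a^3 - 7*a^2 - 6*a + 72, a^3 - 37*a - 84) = a + 3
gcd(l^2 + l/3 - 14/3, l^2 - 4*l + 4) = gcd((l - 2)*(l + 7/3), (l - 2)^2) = l - 2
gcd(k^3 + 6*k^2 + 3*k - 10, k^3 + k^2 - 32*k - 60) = k^2 + 7*k + 10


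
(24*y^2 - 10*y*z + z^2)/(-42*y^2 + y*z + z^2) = (-4*y + z)/(7*y + z)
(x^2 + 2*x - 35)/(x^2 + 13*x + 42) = (x - 5)/(x + 6)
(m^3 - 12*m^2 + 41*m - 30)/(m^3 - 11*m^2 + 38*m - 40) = (m^2 - 7*m + 6)/(m^2 - 6*m + 8)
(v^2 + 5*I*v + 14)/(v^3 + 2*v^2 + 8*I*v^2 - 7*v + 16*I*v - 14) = (v - 2*I)/(v^2 + v*(2 + I) + 2*I)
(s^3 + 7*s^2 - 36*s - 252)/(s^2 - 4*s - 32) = (-s^3 - 7*s^2 + 36*s + 252)/(-s^2 + 4*s + 32)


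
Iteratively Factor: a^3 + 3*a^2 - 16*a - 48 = (a + 3)*(a^2 - 16) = (a - 4)*(a + 3)*(a + 4)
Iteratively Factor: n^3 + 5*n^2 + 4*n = (n)*(n^2 + 5*n + 4) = n*(n + 4)*(n + 1)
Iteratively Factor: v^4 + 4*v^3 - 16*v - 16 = (v + 2)*(v^3 + 2*v^2 - 4*v - 8) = (v + 2)^2*(v^2 - 4) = (v - 2)*(v + 2)^2*(v + 2)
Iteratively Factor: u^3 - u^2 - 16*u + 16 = (u + 4)*(u^2 - 5*u + 4) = (u - 4)*(u + 4)*(u - 1)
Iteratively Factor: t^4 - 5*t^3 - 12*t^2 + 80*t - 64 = (t + 4)*(t^3 - 9*t^2 + 24*t - 16) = (t - 4)*(t + 4)*(t^2 - 5*t + 4) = (t - 4)*(t - 1)*(t + 4)*(t - 4)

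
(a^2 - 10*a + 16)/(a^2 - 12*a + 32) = (a - 2)/(a - 4)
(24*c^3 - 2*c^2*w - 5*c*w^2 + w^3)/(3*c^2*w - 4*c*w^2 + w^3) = (-8*c^2 - 2*c*w + w^2)/(w*(-c + w))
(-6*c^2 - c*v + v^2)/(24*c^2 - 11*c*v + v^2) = (2*c + v)/(-8*c + v)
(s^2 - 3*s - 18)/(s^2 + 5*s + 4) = (s^2 - 3*s - 18)/(s^2 + 5*s + 4)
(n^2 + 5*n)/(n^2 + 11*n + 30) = n/(n + 6)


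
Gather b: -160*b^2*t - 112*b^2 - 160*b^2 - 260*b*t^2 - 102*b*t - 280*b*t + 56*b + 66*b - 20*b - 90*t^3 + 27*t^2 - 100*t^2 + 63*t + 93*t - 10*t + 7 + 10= b^2*(-160*t - 272) + b*(-260*t^2 - 382*t + 102) - 90*t^3 - 73*t^2 + 146*t + 17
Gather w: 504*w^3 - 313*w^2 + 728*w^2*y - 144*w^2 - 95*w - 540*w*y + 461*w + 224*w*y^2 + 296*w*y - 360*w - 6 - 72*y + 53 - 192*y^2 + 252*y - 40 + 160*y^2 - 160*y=504*w^3 + w^2*(728*y - 457) + w*(224*y^2 - 244*y + 6) - 32*y^2 + 20*y + 7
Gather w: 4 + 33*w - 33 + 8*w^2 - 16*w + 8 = 8*w^2 + 17*w - 21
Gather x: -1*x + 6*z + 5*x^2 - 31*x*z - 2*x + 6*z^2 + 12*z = 5*x^2 + x*(-31*z - 3) + 6*z^2 + 18*z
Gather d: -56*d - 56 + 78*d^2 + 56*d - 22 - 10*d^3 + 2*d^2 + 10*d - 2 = -10*d^3 + 80*d^2 + 10*d - 80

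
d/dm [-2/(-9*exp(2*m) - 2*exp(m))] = 4*(-9*exp(m) - 1)*exp(-m)/(9*exp(m) + 2)^2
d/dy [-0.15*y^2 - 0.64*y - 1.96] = -0.3*y - 0.64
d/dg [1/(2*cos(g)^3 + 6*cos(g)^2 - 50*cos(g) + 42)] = (3*cos(g)^2 + 6*cos(g) - 25)*sin(g)/(2*(cos(g)^3 + 3*cos(g)^2 - 25*cos(g) + 21)^2)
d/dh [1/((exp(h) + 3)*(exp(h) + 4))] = (-2*exp(h) - 7)*exp(h)/(exp(4*h) + 14*exp(3*h) + 73*exp(2*h) + 168*exp(h) + 144)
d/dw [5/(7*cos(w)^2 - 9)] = 140*sin(2*w)/(11 - 7*cos(2*w))^2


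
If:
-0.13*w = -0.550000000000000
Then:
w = 4.23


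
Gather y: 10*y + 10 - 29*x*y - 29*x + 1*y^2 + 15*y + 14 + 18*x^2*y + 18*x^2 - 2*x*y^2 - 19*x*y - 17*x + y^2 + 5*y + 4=18*x^2 - 46*x + y^2*(2 - 2*x) + y*(18*x^2 - 48*x + 30) + 28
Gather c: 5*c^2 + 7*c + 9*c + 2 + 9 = 5*c^2 + 16*c + 11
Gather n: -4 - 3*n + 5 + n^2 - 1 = n^2 - 3*n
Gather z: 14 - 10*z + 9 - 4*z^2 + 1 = -4*z^2 - 10*z + 24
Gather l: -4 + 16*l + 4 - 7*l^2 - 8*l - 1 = -7*l^2 + 8*l - 1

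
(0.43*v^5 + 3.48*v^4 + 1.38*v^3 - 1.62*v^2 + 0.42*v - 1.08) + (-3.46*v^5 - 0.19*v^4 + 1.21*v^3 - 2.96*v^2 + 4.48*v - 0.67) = -3.03*v^5 + 3.29*v^4 + 2.59*v^3 - 4.58*v^2 + 4.9*v - 1.75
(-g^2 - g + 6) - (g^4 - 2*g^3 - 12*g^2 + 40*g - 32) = -g^4 + 2*g^3 + 11*g^2 - 41*g + 38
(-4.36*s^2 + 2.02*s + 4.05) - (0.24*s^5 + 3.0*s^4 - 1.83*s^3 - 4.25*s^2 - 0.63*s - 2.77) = -0.24*s^5 - 3.0*s^4 + 1.83*s^3 - 0.11*s^2 + 2.65*s + 6.82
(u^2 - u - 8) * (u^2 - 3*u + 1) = u^4 - 4*u^3 - 4*u^2 + 23*u - 8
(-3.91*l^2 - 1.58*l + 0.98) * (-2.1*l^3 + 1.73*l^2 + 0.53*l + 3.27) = 8.211*l^5 - 3.4463*l^4 - 6.8637*l^3 - 11.9277*l^2 - 4.6472*l + 3.2046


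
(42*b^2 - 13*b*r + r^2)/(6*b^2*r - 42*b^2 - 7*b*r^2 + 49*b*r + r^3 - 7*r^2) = (-7*b + r)/(-b*r + 7*b + r^2 - 7*r)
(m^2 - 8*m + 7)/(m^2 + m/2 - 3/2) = 2*(m - 7)/(2*m + 3)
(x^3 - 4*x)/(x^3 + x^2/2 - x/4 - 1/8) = 8*x*(x^2 - 4)/(8*x^3 + 4*x^2 - 2*x - 1)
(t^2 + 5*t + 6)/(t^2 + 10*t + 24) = (t^2 + 5*t + 6)/(t^2 + 10*t + 24)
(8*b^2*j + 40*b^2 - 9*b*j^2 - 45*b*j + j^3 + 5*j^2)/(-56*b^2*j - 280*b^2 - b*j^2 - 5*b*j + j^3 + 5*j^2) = (-b + j)/(7*b + j)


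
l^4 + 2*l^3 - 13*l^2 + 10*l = l*(l - 2)*(l - 1)*(l + 5)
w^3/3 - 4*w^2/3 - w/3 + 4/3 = (w/3 + 1/3)*(w - 4)*(w - 1)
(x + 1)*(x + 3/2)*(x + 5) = x^3 + 15*x^2/2 + 14*x + 15/2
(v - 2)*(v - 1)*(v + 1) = v^3 - 2*v^2 - v + 2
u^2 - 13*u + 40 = (u - 8)*(u - 5)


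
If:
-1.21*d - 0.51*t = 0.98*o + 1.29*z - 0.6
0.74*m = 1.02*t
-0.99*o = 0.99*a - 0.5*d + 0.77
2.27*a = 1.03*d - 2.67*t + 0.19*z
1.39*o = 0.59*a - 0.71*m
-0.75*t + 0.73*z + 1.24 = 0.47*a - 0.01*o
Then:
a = 0.24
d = 1.71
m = 0.51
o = -0.16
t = 0.37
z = -1.16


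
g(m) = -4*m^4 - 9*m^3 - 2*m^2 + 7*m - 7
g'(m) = -16*m^3 - 27*m^2 - 4*m + 7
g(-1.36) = -11.26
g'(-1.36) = 2.75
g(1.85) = -104.73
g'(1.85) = -194.11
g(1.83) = -100.90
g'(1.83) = -188.80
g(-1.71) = -14.02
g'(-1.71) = 14.89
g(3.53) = -1024.19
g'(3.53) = -1047.36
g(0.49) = -5.34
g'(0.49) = -3.33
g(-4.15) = -613.69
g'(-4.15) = 702.17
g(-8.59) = -16288.88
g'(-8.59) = 8190.52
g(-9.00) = -19915.00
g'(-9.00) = 9520.00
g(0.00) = -7.00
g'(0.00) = 7.00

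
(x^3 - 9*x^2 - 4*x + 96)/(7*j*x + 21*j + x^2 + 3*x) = (x^2 - 12*x + 32)/(7*j + x)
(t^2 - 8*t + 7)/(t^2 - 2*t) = (t^2 - 8*t + 7)/(t*(t - 2))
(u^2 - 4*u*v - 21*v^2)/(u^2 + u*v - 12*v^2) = (u^2 - 4*u*v - 21*v^2)/(u^2 + u*v - 12*v^2)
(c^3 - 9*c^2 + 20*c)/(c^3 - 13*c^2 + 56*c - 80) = c/(c - 4)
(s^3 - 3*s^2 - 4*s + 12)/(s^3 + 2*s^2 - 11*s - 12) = (s^2 - 4)/(s^2 + 5*s + 4)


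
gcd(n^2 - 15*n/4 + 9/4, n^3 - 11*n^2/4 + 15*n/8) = 1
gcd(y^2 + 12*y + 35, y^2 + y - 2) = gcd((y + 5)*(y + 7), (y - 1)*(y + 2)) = 1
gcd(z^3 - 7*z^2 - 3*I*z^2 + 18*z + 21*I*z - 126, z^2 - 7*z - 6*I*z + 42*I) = z^2 + z*(-7 - 6*I) + 42*I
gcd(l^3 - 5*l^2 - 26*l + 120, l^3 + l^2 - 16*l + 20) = l + 5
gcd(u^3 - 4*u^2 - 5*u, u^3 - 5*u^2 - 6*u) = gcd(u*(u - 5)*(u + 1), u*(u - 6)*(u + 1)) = u^2 + u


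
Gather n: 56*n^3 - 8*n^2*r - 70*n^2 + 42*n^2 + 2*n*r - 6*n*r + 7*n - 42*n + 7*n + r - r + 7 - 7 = 56*n^3 + n^2*(-8*r - 28) + n*(-4*r - 28)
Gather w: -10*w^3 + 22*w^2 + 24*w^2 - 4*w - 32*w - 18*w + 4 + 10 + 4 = -10*w^3 + 46*w^2 - 54*w + 18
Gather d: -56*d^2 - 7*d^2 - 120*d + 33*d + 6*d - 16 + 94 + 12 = -63*d^2 - 81*d + 90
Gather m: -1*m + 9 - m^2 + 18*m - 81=-m^2 + 17*m - 72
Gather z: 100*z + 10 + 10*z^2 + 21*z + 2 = 10*z^2 + 121*z + 12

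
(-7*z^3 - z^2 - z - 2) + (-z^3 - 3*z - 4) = -8*z^3 - z^2 - 4*z - 6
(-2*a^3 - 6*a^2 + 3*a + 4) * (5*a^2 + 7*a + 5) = -10*a^5 - 44*a^4 - 37*a^3 + 11*a^2 + 43*a + 20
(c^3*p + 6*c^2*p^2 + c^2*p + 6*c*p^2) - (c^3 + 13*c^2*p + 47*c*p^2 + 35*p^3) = c^3*p - c^3 + 6*c^2*p^2 - 12*c^2*p - 41*c*p^2 - 35*p^3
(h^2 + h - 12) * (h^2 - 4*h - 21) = h^4 - 3*h^3 - 37*h^2 + 27*h + 252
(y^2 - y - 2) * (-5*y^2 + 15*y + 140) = -5*y^4 + 20*y^3 + 135*y^2 - 170*y - 280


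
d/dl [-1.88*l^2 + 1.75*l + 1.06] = 1.75 - 3.76*l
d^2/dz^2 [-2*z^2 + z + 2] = -4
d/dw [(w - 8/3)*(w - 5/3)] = 2*w - 13/3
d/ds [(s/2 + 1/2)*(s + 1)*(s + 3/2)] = (s + 1)*(3*s + 4)/2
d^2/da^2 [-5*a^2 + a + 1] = -10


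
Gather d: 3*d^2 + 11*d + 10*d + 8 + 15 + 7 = 3*d^2 + 21*d + 30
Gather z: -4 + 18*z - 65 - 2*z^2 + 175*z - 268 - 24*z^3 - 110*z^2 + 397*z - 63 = -24*z^3 - 112*z^2 + 590*z - 400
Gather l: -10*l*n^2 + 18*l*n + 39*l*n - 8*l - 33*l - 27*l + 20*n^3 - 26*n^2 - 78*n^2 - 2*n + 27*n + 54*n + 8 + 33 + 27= l*(-10*n^2 + 57*n - 68) + 20*n^3 - 104*n^2 + 79*n + 68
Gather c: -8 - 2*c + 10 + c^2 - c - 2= c^2 - 3*c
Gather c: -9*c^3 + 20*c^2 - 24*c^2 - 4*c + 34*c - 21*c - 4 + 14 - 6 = -9*c^3 - 4*c^2 + 9*c + 4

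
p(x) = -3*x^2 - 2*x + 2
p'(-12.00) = 70.00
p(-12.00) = -406.00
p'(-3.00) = 16.00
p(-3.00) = -19.00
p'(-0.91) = 3.46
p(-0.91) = 1.34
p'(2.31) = -15.86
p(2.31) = -18.63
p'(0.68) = -6.08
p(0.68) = -0.75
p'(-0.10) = -1.40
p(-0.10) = 2.17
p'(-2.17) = 11.02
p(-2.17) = -7.79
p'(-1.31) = 5.86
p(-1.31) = -0.53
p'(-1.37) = 6.22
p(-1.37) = -0.89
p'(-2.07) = 10.42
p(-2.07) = -6.71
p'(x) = -6*x - 2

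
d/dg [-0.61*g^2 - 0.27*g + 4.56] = -1.22*g - 0.27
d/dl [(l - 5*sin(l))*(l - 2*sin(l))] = -7*l*cos(l) + 2*l - 7*sin(l) + 10*sin(2*l)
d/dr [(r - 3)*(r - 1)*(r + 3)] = 3*r^2 - 2*r - 9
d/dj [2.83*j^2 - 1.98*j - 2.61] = 5.66*j - 1.98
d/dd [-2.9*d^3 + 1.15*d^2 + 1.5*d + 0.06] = -8.7*d^2 + 2.3*d + 1.5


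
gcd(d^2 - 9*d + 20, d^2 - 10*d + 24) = d - 4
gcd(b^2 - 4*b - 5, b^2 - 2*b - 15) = b - 5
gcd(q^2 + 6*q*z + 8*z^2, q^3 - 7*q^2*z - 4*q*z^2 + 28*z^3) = q + 2*z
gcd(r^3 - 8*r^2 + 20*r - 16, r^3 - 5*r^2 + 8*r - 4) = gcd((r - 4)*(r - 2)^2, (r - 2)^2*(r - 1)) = r^2 - 4*r + 4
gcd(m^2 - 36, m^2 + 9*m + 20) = 1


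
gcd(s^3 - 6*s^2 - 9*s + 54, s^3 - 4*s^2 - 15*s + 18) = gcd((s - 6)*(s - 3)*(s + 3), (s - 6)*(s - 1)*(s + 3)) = s^2 - 3*s - 18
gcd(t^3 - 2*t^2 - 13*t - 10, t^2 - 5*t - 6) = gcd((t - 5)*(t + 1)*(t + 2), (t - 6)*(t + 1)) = t + 1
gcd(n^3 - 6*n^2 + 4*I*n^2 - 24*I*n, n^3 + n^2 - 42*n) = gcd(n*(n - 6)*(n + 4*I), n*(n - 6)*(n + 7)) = n^2 - 6*n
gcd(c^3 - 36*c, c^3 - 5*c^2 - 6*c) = c^2 - 6*c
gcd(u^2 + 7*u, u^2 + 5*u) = u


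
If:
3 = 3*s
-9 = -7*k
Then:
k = 9/7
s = 1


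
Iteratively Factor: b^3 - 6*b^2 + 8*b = (b)*(b^2 - 6*b + 8) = b*(b - 4)*(b - 2)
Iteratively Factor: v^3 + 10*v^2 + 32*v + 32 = (v + 2)*(v^2 + 8*v + 16) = (v + 2)*(v + 4)*(v + 4)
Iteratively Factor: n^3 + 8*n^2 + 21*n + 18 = (n + 3)*(n^2 + 5*n + 6) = (n + 3)^2*(n + 2)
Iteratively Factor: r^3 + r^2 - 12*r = (r + 4)*(r^2 - 3*r) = r*(r + 4)*(r - 3)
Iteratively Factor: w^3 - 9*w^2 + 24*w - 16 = (w - 4)*(w^2 - 5*w + 4) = (w - 4)*(w - 1)*(w - 4)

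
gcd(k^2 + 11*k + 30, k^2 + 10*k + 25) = k + 5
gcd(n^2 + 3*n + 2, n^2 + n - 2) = n + 2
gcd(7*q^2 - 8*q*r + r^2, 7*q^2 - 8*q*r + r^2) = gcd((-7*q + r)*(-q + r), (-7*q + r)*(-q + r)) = 7*q^2 - 8*q*r + r^2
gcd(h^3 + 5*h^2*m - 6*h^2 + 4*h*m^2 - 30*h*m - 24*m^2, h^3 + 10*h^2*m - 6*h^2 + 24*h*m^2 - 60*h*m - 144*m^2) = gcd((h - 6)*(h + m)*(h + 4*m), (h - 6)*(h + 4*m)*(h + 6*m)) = h^2 + 4*h*m - 6*h - 24*m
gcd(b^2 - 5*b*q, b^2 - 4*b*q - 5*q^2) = -b + 5*q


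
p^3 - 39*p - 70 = (p - 7)*(p + 2)*(p + 5)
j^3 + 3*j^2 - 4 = (j - 1)*(j + 2)^2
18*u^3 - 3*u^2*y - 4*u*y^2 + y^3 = (-3*u + y)^2*(2*u + y)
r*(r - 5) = r^2 - 5*r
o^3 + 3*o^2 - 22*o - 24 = (o - 4)*(o + 1)*(o + 6)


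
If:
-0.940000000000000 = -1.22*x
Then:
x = 0.77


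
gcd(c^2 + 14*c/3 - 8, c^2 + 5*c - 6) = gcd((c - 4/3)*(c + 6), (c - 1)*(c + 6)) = c + 6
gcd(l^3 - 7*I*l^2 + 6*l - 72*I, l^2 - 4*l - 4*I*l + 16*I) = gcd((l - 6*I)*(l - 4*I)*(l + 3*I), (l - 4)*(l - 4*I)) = l - 4*I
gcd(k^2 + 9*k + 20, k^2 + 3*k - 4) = k + 4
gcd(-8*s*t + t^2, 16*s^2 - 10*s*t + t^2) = 8*s - t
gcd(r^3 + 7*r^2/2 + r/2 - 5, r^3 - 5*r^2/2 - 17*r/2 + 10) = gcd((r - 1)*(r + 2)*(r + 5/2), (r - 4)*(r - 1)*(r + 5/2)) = r^2 + 3*r/2 - 5/2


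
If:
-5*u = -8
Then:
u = 8/5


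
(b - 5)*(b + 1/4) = b^2 - 19*b/4 - 5/4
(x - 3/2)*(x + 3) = x^2 + 3*x/2 - 9/2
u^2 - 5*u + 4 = (u - 4)*(u - 1)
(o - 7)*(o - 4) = o^2 - 11*o + 28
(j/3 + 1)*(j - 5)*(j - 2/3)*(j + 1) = j^4/3 - 5*j^3/9 - 49*j^2/9 - 11*j/9 + 10/3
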